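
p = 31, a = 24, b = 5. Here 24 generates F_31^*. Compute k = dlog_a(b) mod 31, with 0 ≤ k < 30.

Successive powers of 24 modulo 31:
  24^0=1  24^1=24  24^2=18  24^3=29  24^4=14  24^5=26
  24^6=4  24^7=3  24^8=10  24^9=23  24^10=25  24^11=11
  24^12=16  24^13=12  24^14=9  24^15=30  24^16=7  24^17=13
  24^18=2  24^19=17  24^20=5
So 24^20 ≡ 5 (mod 31), giving k = 20.

20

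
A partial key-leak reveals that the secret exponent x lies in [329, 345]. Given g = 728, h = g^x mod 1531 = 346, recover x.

344

Compute 728^329 mod 1531 = 240, then multiply by 728 repeatedly:
  728^329=240  728^330=186  728^331=680  728^332=527  728^333=906
  728^334=1238  728^335=1036  728^336=956  728^337=894  728^338=157
  728^339=1002  728^340=700  728^341=1308  728^342=1473  728^343=644
  728^344=346
Found 346 at exponent 344.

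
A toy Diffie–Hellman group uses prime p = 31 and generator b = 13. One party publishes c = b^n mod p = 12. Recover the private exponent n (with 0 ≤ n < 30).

29

Successive powers of 13 modulo 31:
  13^0=1  13^1=13  13^2=14  13^3=27  13^4=10  13^5=6
  13^6=16  13^7=22  13^8=7  13^9=29  13^10=5  13^11=3
  13^12=8  13^13=11  13^14=19  13^15=30  13^16=18  13^17=17
  13^18=4  13^19=21  13^20=25  13^21=15  13^22=9  13^23=24
  13^24=2  13^25=26  13^26=28  13^27=23  13^28=20  13^29=12
So 13^29 ≡ 12 (mod 31), giving n = 29.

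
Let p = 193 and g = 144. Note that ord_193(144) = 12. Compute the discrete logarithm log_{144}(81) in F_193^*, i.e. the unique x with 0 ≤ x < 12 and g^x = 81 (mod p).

Successive powers of 144 modulo 193:
  144^0=1  144^1=144  144^2=85  144^3=81
So 144^3 ≡ 81 (mod 193), giving x = 3.

3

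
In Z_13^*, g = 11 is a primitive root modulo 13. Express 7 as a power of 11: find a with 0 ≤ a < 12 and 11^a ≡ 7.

5

Successive powers of 11 modulo 13:
  11^0=1  11^1=11  11^2=4  11^3=5  11^4=3  11^5=7
So 11^5 ≡ 7 (mod 13), giving a = 5.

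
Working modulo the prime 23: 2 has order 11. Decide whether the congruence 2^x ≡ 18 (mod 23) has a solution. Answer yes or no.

yes

⟨2⟩ has order 11; its elements mod 23 are {1, 2, 3, 4, 6, 8, 9, 12, 13, 16, 18}.
18 is in this set.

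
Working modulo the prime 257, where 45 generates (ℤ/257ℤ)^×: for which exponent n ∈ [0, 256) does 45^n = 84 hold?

102

Baby-step giant-step with m = ceil(sqrt(256)) = 16.
Baby table (45^j mod 257 for j=0..15):
  0:1  1:45  2:226  3:147  4:190  5:69  6:21  7:174
  8:120  9:3  10:135  11:164  12:184  13:56  14:207  15:63
Giant step factor: 45^(-16) ≡ 225 (mod 257).
Scan 84·225^i mod 257 for i = 0, 1, …:
  i=0: 84   i=1: 139   i=2: 178   i=3: 215
  i=4: 59   i=5: 168   i=6: 21
Match at i=6, j=6: n = 6·16 + 6 = 102.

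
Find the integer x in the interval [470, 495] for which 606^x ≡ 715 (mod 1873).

495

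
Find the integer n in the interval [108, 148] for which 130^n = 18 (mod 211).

111

Compute 130^108 mod 211 = 143, then multiply by 130 repeatedly:
  130^108=143  130^109=22  130^110=117  130^111=18
Found 18 at exponent 111.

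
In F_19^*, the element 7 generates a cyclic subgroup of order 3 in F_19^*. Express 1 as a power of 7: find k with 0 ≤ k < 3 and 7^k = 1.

0

Successive powers of 7 modulo 19:
  7^0=1
So 7^0 ≡ 1 (mod 19), giving k = 0.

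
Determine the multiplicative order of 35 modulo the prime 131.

65

The order of 35 must divide p − 1 = 130 = 2 · 5 · 13.
Divisors: 1, 2, 5, 10, 13, 26, 65, 130.
Check each in increasing order: 35^1 ≡ 35;  35^2 ≡ 46;  35^5 ≡ 45;  35^10 ≡ 60;  35^13 ≡ 53;  35^26 ≡ 58;  35^65 ≡ 1.
Smallest exponent giving 1 is 65.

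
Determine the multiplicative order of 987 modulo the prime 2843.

2842

The order of 987 must divide p − 1 = 2842 = 2 · 7^2 · 29.
Divisors: 1, 2, 7, 14, 29, 49, 58, 98, 203, 406, 1421, 2842.
Check each in increasing order: 987^1 ≡ 987;  987^2 ≡ 1863;  987^7 ≡ 600;  987^14 ≡ 1782;  987^29 ≡ 2425;  987^49 ≡ 763;  987^58 ≡ 1301;  987^98 ≡ 2197;  987^203 ≡ 904;  987^406 ≡ 1275;  987^1421 ≡ 2842;  987^2842 ≡ 1.
Smallest exponent giving 1 is 2842.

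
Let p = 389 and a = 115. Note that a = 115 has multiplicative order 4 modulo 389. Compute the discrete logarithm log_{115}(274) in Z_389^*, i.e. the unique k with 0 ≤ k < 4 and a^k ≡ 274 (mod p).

3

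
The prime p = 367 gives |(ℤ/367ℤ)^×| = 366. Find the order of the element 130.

The order of 130 must divide p − 1 = 366 = 2 · 3 · 61.
Divisors: 1, 2, 3, 6, 61, 122, 183, 366.
Check each in increasing order: 130^1 ≡ 130;  130^2 ≡ 18;  130^3 ≡ 138;  130^6 ≡ 327;  130^61 ≡ 84;  130^122 ≡ 83;  130^183 ≡ 366;  130^366 ≡ 1.
Smallest exponent giving 1 is 366.

366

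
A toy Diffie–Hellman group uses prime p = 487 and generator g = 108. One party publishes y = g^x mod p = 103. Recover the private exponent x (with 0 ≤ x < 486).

352

Baby-step giant-step with m = ceil(sqrt(486)) = 23.
Baby table (108^j mod 487 for j=0..22):
  0:1  1:108  2:463  3:330  4:89  5:359  6:299  7:150
  8:129  9:296  10:313  11:201  12:280  13:46  14:98  15:357
  16:83  17:198  18:443  19:118  20:82  21:90  22:467
Giant step factor: 108^(-23) ≡ 402 (mod 487).
Scan 103·402^i mod 487 for i = 0, 1, …:
  i=0: 103   i=1: 11   i=2: 39   i=3: 94
  i=4: 289   i=5: 272   i=6: 256   i=7: 155
  i=8: 461   i=9: 262     …   i=14: 342
  i=15: 150
Match at i=15, j=7: x = 15·23 + 7 = 352.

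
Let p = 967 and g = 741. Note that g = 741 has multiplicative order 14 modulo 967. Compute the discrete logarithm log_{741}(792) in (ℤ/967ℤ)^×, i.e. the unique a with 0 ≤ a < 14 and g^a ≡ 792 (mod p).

2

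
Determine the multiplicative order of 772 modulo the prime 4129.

The order of 772 must divide p − 1 = 4128 = 2^5 · 3 · 43.
Divisors: 1, 2, 3, 4, 6, 8, 12, 16, 24, 32, 43, 48, 86, 96, 129, 172, 258, 344, 516, 688, 1032, 1376, 2064, 4128.
Check each in increasing order: 772^1 ≡ 772;  772^2 ≡ 1408;  772^3 ≡ 1049;  772^4 ≡ 544;  772^6 ≡ 2087;  772^8 ≡ 2777;  772^12 ≡ 3603;  772^16 ≡ 2886;  772^24 ≡ 33;  772^32 ≡ 803;  772^43 ≡ 3507;  772^48 ≡ 1089;  772^86 ≡ 2887;  772^96 ≡ 898;  772^129 ≡ 401;  772^172 ≡ 2447;  772^258 ≡ 3899;  772^344 ≡ 759;  772^516 ≡ 3352;  772^688 ≡ 2150;  772^1032 ≡ 895;  772^1376 ≡ 2149;  772^2064 ≡ 4128;  772^4128 ≡ 1.
Smallest exponent giving 1 is 4128.

4128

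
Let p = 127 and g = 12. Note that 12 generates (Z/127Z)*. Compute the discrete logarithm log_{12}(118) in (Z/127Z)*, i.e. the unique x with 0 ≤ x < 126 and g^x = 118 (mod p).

83

Baby-step giant-step with m = ceil(sqrt(126)) = 12.
Baby table (12^j mod 127 for j=0..11):
  0:1  1:12  2:17  3:77  4:35  5:39  6:87  7:28
  8:82  9:95  10:124  11:91
Giant step factor: 12^(-12) ≡ 122 (mod 127).
Scan 118·122^i mod 127 for i = 0, 1, …:
  i=0: 118   i=1: 45   i=2: 29   i=3: 109
  i=4: 90   i=5: 58   i=6: 91
Match at i=6, j=11: x = 6·12 + 11 = 83.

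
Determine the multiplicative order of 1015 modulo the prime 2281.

95

The order of 1015 must divide p − 1 = 2280 = 2^3 · 3 · 5 · 19.
Divisors: 1, 2, 3, 4, 5, 6, 8, 10, 12, 15, 19, 20, 24, 30, 38, 40, 57, 60, 76, 95, 114, 120, 152, 190, 228, 285, 380, 456, 570, 760, 1140, 2280.
Check each in increasing order: 1015^1 ≡ 1015;  1015^2 ≡ 1494;  1015^3 ≡ 1826;  1015^4 ≡ 1218;  1015^5 ≡ 2249;  1015^6 ≡ 1735;  1015^8 ≡ 874;  1015^10 ≡ 1024;  1015^12 ≡ 1586;  1015^15 ≡ 1447;  1015^19 ≡ 1514;  1015^20 ≡ 1597;  1015^24 ≡ 1734;  1015^30 ≡ 2132;  1015^38 ≡ 2072;  1015^40 ≡ 251;  1015^57 ≡ 633;  1015^60 ≡ 1672;  1015^76 ≡ 342;  1015^95 ≡ 1.
Smallest exponent giving 1 is 95.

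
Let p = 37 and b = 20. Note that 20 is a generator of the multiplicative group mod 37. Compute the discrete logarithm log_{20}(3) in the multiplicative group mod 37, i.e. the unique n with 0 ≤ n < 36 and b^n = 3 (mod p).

14

Successive powers of 20 modulo 37:
  20^0=1  20^1=20  20^2=30  20^3=8  20^4=12  20^5=18
  20^6=27  20^7=22  20^8=33  20^9=31  20^10=28  20^11=5
  20^12=26  20^13=2  20^14=3
So 20^14 ≡ 3 (mod 37), giving n = 14.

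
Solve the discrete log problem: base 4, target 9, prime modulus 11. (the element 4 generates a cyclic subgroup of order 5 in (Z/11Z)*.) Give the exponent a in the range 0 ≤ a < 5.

Successive powers of 4 modulo 11:
  4^0=1  4^1=4  4^2=5  4^3=9
So 4^3 ≡ 9 (mod 11), giving a = 3.

3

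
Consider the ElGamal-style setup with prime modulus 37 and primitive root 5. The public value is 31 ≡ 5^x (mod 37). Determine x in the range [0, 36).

27

Successive powers of 5 modulo 37:
  5^0=1  5^1=5  5^2=25  5^3=14  5^4=33  5^5=17
  5^6=11  5^7=18  5^8=16  5^9=6  5^10=30  5^11=2
  5^12=10  5^13=13  5^14=28  5^15=29  5^16=34  5^17=22
  5^18=36  5^19=32  5^20=12  5^21=23  5^22=4  5^23=20
  5^24=26  5^25=19  5^26=21  5^27=31
So 5^27 ≡ 31 (mod 37), giving x = 27.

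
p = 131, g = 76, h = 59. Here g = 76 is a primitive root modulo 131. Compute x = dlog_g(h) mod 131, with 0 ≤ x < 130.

76

Baby-step giant-step with m = ceil(sqrt(130)) = 12.
Baby table (76^j mod 131 for j=0..11):
  0:1  1:76  2:12  3:126  4:13  5:71  6:25  7:66
  8:38  9:6  10:63  11:72
Giant step factor: 76^(-12) ≡ 48 (mod 131).
Scan 59·48^i mod 131 for i = 0, 1, …:
  i=0: 59   i=1: 81   i=2: 89   i=3: 80
  i=4: 41   i=5: 3   i=6: 13
Match at i=6, j=4: x = 6·12 + 4 = 76.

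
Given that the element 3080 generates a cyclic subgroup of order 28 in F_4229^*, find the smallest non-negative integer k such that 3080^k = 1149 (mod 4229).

15

Successive powers of 3080 modulo 4229:
  3080^0=1  3080^1=3080  3080^2=753  3080^3=1748  3080^4=323  3080^5=1025
  3080^6=2166  3080^7=2147  3080^8=2833  3080^9=1213  3080^10=1833  3080^11=4154
  3080^12=1595  3080^13=2731  3080^14=4228  3080^15=1149
So 3080^15 ≡ 1149 (mod 4229), giving k = 15.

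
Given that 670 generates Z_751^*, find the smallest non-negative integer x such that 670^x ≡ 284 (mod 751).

Baby-step giant-step with m = ceil(sqrt(750)) = 28.
Baby table (670^j mod 751 for j=0..27):
  0:1  1:670  2:553  3:267  4:152  5:455  6:695  7:30
  8:574  9:68  10:500  11:54  12:132  13:573  14:149  15:698
  16:538  17:731  18:118  19:205  20:668  21:715  22:663  23:369
  24:151  25:536  26:142  27:514
Giant step factor: 670^(-28) ≡ 105 (mod 751).
Scan 284·105^i mod 751 for i = 0, 1, …:
  i=0: 284   i=1: 531   i=2: 181   i=3: 230
  i=4: 118
Match at i=4, j=18: x = 4·28 + 18 = 130.

130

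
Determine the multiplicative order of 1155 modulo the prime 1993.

1992

The order of 1155 must divide p − 1 = 1992 = 2^3 · 3 · 83.
Divisors: 1, 2, 3, 4, 6, 8, 12, 24, 83, 166, 249, 332, 498, 664, 996, 1992.
Check each in increasing order: 1155^1 ≡ 1155;  1155^2 ≡ 708;  1155^3 ≡ 610;  1155^4 ≡ 1021;  1155^6 ≡ 1402;  1155^8 ≡ 102;  1155^12 ≡ 506;  1155^24 ≡ 932;  1155^83 ≡ 500;  1155^166 ≡ 875;  1155^249 ≡ 1033;  1155^332 ≡ 313;  1155^498 ≡ 834;  1155^664 ≡ 312;  1155^996 ≡ 1992;  1155^1992 ≡ 1.
Smallest exponent giving 1 is 1992.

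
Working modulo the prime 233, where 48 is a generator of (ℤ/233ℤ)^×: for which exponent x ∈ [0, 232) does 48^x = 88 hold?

109

Baby-step giant-step with m = ceil(sqrt(232)) = 16.
Baby table (48^j mod 233 for j=0..15):
  0:1  1:48  2:207  3:150  4:210  5:61  6:132  7:45
  8:63  9:228  10:226  11:130  12:182  13:115  14:161  15:39
Giant step factor: 48^(-16) ≡ 204 (mod 233).
Scan 88·204^i mod 233 for i = 0, 1, …:
  i=0: 88   i=1: 11   i=2: 147   i=3: 164
  i=4: 137   i=5: 221   i=6: 115
Match at i=6, j=13: x = 6·16 + 13 = 109.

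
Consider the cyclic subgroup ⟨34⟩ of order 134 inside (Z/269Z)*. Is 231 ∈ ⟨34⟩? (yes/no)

231 ∈ ⟨34⟩ iff 231^134 ≡ 1 (mod 269), since |⟨34⟩| = 134.
231^134 mod 269 = 1.
Since 1 = 1, 231 lies in the subgroup.

yes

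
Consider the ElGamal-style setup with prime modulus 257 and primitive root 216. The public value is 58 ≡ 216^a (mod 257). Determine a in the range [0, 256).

Baby-step giant-step with m = ceil(sqrt(256)) = 16.
Baby table (216^j mod 257 for j=0..15):
  0:1  1:216  2:139  3:212  4:46  5:170  6:226  7:243
  8:60  9:110  10:116  11:127  12:190  13:177  14:196  15:188
Giant step factor: 216^(-16) ≡ 129 (mod 257).
Scan 58·129^i mod 257 for i = 0, 1, …:
  i=0: 58   i=1: 29   i=2: 143   i=3: 200
  i=4: 100   i=5: 50   i=6: 25   i=7: 141
  i=8: 199   i=9: 228     …   i=14: 232
  i=15: 116
Match at i=15, j=10: a = 15·16 + 10 = 250.

250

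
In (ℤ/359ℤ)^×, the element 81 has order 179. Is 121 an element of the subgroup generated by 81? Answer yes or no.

121 ∈ ⟨81⟩ iff 121^179 ≡ 1 (mod 359), since |⟨81⟩| = 179.
121^179 mod 359 = 1.
Since 1 = 1, 121 lies in the subgroup.

yes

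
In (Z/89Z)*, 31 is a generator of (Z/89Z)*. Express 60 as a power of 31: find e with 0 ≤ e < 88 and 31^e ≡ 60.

Successive powers of 31 modulo 89:
  31^0=1  31^1=31  31^2=71  31^3=65  31^4=57  31^5=76
  31^6=42  31^7=56  31^8=45  31^9=60
So 31^9 ≡ 60 (mod 89), giving e = 9.

9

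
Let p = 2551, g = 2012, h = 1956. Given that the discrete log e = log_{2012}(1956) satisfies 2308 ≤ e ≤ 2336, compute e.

2327

Compute 2012^2308 mod 2551 = 616, then multiply by 2012 repeatedly:
  2012^2308=616  2012^2309=2157  2012^2310=633  2012^2311=647  2012^2312=754
  2012^2313=1754  2012^2314=1015  2012^2315=1380  2012^2316=1072  2012^2317=1269
  2012^2318=2228  2012^2319=629  2012^2320=252  2012^2321=1926  2012^2322=143
  2012^2323=2004  2012^2324=1468  2012^2325=2109  2012^2326=995  2012^2327=1956
Found 1956 at exponent 2327.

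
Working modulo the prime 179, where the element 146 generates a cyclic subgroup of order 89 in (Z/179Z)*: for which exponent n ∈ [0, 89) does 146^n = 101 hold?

Baby-step giant-step with m = ceil(sqrt(89)) = 10.
Baby table (146^j mod 179 for j=0..9):
  0:1  1:146  2:15  3:42  4:46  5:93  6:153  7:142
  8:147  9:161
Giant step factor: 146^(-10) ≡ 22 (mod 179).
Scan 101·22^i mod 179 for i = 0, 1, …:
  i=0: 101   i=1: 74   i=2: 17   i=3: 16
  i=4: 173   i=5: 47   i=6: 139   i=7: 15
Match at i=7, j=2: n = 7·10 + 2 = 72.

72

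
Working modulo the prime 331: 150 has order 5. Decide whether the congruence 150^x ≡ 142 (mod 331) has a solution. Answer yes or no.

⟨150⟩ has order 5; its elements mod 331 are {1, 64, 124, 150, 323}.
142 is not in this set.

no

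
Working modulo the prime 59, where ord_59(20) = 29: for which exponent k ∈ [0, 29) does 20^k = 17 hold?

Successive powers of 20 modulo 59:
  20^0=1  20^1=20  20^2=46  20^3=35  20^4=51  20^5=17
So 20^5 ≡ 17 (mod 59), giving k = 5.

5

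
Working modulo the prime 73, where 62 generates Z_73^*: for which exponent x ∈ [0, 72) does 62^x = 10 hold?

27

Successive powers of 62 modulo 73:
  62^0=1  62^1=62  62^2=48  62^3=56  62^4=41  62^5=60
  62^6=70  62^7=33  62^8=2  62^9=51  62^10=23  62^11=39
  62^12=9  62^13=47  62^14=67  62^15=66  62^16=4  62^17=29
  62^18=46  62^19=5  62^20=18  62^21=21  62^22=61  62^23=59
  62^24=8  62^25=58  62^26=19  62^27=10
So 62^27 ≡ 10 (mod 73), giving x = 27.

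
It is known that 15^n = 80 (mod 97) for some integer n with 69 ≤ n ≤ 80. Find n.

79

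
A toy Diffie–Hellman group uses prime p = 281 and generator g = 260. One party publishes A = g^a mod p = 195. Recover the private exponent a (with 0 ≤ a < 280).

Baby-step giant-step with m = ceil(sqrt(280)) = 17.
Baby table (260^j mod 281 for j=0..16):
  0:1  1:260  2:160  3:12  4:29  5:234  6:144  7:67
  8:279  9:42  10:242  11:257  12:223  13:94  14:274  15:147
  16:4
Giant step factor: 260^(-17) ≡ 97 (mod 281).
Scan 195·97^i mod 281 for i = 0, 1, …:
  i=0: 195   i=1: 88   i=2: 106   i=3: 166
  i=4: 85   i=5: 96   i=6: 39   i=7: 130
  i=8: 246   i=9: 258     …   i=13: 26
  i=14: 274
Match at i=14, j=14: a = 14·17 + 14 = 252.

252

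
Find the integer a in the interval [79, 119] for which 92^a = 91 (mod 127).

Compute 92^79 mod 127 = 12, then multiply by 92 repeatedly:
  92^79=12  92^80=88  92^81=95  92^82=104  92^83=43
  92^84=19  92^85=97  92^86=34  92^87=80  92^88=121
  92^89=83  92^90=16  92^91=75  92^92=42  92^93=54
  92^94=15  92^95=110  92^96=87  92^97=3  92^98=22
  92^99=119  92^100=26  92^101=106  92^102=100  92^103=56
  92^104=72  92^105=20  92^106=62  92^107=116  92^108=4
  92^109=114  92^110=74  92^111=77  92^112=99  92^113=91
Found 91 at exponent 113.

113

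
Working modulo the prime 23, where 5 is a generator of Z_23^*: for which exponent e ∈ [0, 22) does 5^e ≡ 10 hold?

Successive powers of 5 modulo 23:
  5^0=1  5^1=5  5^2=2  5^3=10
So 5^3 ≡ 10 (mod 23), giving e = 3.

3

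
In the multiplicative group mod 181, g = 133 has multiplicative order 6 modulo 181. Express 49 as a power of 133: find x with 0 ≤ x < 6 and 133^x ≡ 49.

5

Successive powers of 133 modulo 181:
  133^0=1  133^1=133  133^2=132  133^3=180  133^4=48  133^5=49
So 133^5 ≡ 49 (mod 181), giving x = 5.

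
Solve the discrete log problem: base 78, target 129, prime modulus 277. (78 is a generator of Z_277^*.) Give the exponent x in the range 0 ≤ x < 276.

Baby-step giant-step with m = ceil(sqrt(276)) = 17.
Baby table (78^j mod 277 for j=0..16):
  0:1  1:78  2:267  3:51  4:100  5:44  6:108  7:114
  8:28  9:245  10:274  11:43  12:30  13:124  14:254  15:145
  16:230
Giant step factor: 78^(-17) ≡ 98 (mod 277).
Scan 129·98^i mod 277 for i = 0, 1, …:
  i=0: 129   i=1: 177   i=2: 172   i=3: 236
  i=4: 137   i=5: 130   i=6: 275   i=7: 81
  i=8: 182   i=9: 108
Match at i=9, j=6: x = 9·17 + 6 = 159.

159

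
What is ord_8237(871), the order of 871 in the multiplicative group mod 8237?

4118

The order of 871 must divide p − 1 = 8236 = 2^2 · 29 · 71.
Divisors: 1, 2, 4, 29, 58, 71, 116, 142, 284, 2059, 4118, 8236.
Check each in increasing order: 871^1 ≡ 871;  871^2 ≡ 837;  871^4 ≡ 424;  871^29 ≡ 4075;  871^58 ≡ 8070;  871^71 ≡ 5454;  871^116 ≡ 3178;  871^142 ≡ 2309;  871^284 ≡ 2142;  871^2059 ≡ 8236;  871^4118 ≡ 1.
Smallest exponent giving 1 is 4118.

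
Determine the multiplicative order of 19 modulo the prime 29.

28

The order of 19 must divide p − 1 = 28 = 2^2 · 7.
Divisors: 1, 2, 4, 7, 14, 28.
Check each in increasing order: 19^1 ≡ 19;  19^2 ≡ 13;  19^4 ≡ 24;  19^7 ≡ 12;  19^14 ≡ 28;  19^28 ≡ 1.
Smallest exponent giving 1 is 28.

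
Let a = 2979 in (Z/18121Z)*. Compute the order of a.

The order of 2979 must divide p − 1 = 18120 = 2^3 · 3 · 5 · 151.
Divisors: 1, 2, 3, 4, 5, 6, 8, 10, 12, 15, 20, 24, 30, 40, 60, 120, 151, 302, 453, 604, 755, 906, 1208, 1510, 1812, 2265, 3020, 3624, 4530, 6040, 9060, 18120.
Check each in increasing order: 2979^1 ≡ 2979;  2979^2 ≡ 13272;  2979^3 ≡ 15387;  2979^4 ≡ 9864;  2979^5 ≡ 10715;  2979^6 ≡ 8904;  2979^8 ≡ 6847;  2979^10 ≡ 14690;  2979^12 ≡ 1841;  2979^15 ≡ 4344;  2979^20 ≡ 11232;  2979^24 ≡ 654;  2979^30 ≡ 6375;  2979^40 ≡ 17543;  2979^60 ≡ 13343;  2979^120 ≡ 14945;  2979^151 ≡ 7984;  2979^302 ≡ 12699;  2979^453 ≡ 1821;  2979^604 ≡ 5822;  2979^755 ≡ 2483;  2979^906 ≡ 18019;  2979^1208 ≡ 9414;  2979^1510 ≡ 4149;  2979^1812 ≡ 10404;  2979^2265 ≡ 9239;  2979^3020 ≡ 17372;  2979^3624 ≡ 6483;  2979^4530 ≡ 9211;  2979^6040 ≡ 17371;  2979^9060 ≡ 18120;  2979^18120 ≡ 1.
Smallest exponent giving 1 is 18120.

18120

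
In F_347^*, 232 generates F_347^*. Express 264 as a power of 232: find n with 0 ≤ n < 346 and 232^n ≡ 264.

43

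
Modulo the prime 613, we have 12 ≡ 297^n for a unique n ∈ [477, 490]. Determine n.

484

Compute 297^477 mod 613 = 506, then multiply by 297 repeatedly:
  297^477=506  297^478=97  297^479=611  297^480=19  297^481=126
  297^482=29  297^483=31  297^484=12
Found 12 at exponent 484.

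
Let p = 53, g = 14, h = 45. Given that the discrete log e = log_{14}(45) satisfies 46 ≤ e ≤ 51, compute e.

Compute 14^46 mod 53 = 7, then multiply by 14 repeatedly:
  14^46=7  14^47=45
Found 45 at exponent 47.

47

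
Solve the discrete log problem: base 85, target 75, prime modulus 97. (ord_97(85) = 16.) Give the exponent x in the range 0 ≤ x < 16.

4

Successive powers of 85 modulo 97:
  85^0=1  85^1=85  85^2=47  85^3=18  85^4=75
So 85^4 ≡ 75 (mod 97), giving x = 4.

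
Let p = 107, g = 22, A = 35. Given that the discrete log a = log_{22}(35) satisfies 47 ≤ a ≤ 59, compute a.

Compute 22^47 mod 107 = 59, then multiply by 22 repeatedly:
  22^47=59  22^48=14  22^49=94  22^50=35
Found 35 at exponent 50.

50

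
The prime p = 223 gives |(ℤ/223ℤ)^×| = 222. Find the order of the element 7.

The order of 7 must divide p − 1 = 222 = 2 · 3 · 37.
Divisors: 1, 2, 3, 6, 37, 74, 111, 222.
Check each in increasing order: 7^1 ≡ 7;  7^2 ≡ 49;  7^3 ≡ 120;  7^6 ≡ 128;  7^37 ≡ 1.
Smallest exponent giving 1 is 37.

37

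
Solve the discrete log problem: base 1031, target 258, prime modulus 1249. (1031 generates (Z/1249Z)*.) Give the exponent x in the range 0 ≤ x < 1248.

711

Baby-step giant-step with m = ceil(sqrt(1248)) = 36.
Baby table (1031^j mod 1249 for j=0..35):
  0:1  1:1031  2:62  3:223  4:97  5:87  6:1018  7:398
  8:666  9:945  10:75  11:1136  12:903  13:488  14:1030  15:280
  16:161  17:1123  18:1239  19:931  20:629  21:268  22:279  23:379
  24:1061  25:1016  26:834  27:542  28:499  29:1130  30:962  31:116
  32:941  33:947  34:888  35:11
Giant step factor: 1031^(-36) ≡ 637 (mod 1249).
Scan 258·637^i mod 1249 for i = 0, 1, …:
  i=0: 258   i=1: 727   i=2: 969   i=3: 247
  i=4: 1214   i=5: 187   i=6: 464   i=7: 804
  i=8: 58   i=9: 725     …   i=18: 493
  i=19: 542
Match at i=19, j=27: x = 19·36 + 27 = 711.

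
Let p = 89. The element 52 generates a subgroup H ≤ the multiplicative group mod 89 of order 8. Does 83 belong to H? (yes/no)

no

83 ∈ ⟨52⟩ iff 83^8 ≡ 1 (mod 89), since |⟨52⟩| = 8.
83^8 mod 89 = 8.
Since 8 ≠ 1, 83 does not lie in the subgroup.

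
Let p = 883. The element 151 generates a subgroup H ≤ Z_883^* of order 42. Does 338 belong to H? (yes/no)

338 ∈ ⟨151⟩ iff 338^42 ≡ 1 (mod 883), since |⟨151⟩| = 42.
338^42 mod 883 = 1.
Since 1 = 1, 338 lies in the subgroup.

yes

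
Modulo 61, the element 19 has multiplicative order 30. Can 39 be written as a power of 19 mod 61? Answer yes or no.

39 ∈ ⟨19⟩ iff 39^30 ≡ 1 (mod 61), since |⟨19⟩| = 30.
39^30 mod 61 = 1.
Since 1 = 1, 39 lies in the subgroup.

yes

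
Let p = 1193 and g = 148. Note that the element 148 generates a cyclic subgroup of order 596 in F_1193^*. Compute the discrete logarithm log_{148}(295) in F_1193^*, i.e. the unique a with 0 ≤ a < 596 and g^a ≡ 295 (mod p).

Baby-step giant-step with m = ceil(sqrt(596)) = 25.
Baby table (148^j mod 1193 for j=0..24):
  0:1  1:148  2:430  3:411  4:1178  5:166  6:708  7:993
  8:225  9:1089  10:117  11:614  12:204  13:367  14:631  15:334
  16:519  17:460  18:79  19:955  20:566  21:258  22:8  23:1184
  24:1054
Giant step factor: 148^(-25) ≡ 1152 (mod 1193).
Scan 295·1152^i mod 1193 for i = 0, 1, …:
  i=0: 295   i=1: 1028   i=2: 800   i=3: 604
  i=4: 289   i=5: 81   i=6: 258
Match at i=6, j=21: a = 6·25 + 21 = 171.

171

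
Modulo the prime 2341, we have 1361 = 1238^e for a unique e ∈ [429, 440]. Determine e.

Compute 1238^429 mod 2341 = 490, then multiply by 1238 repeatedly:
  1238^429=490  1238^430=301  1238^431=419  1238^432=1361
Found 1361 at exponent 432.

432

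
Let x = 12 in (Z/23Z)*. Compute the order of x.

The order of 12 must divide p − 1 = 22 = 2 · 11.
Divisors: 1, 2, 11, 22.
Check each in increasing order: 12^1 ≡ 12;  12^2 ≡ 6;  12^11 ≡ 1.
Smallest exponent giving 1 is 11.

11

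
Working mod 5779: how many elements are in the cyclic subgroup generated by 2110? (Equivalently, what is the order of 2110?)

2889

The order of 2110 must divide p − 1 = 5778 = 2 · 3^3 · 107.
Divisors: 1, 2, 3, 6, 9, 18, 27, 54, 107, 214, 321, 642, 963, 1926, 2889, 5778.
Check each in increasing order: 2110^1 ≡ 2110;  2110^2 ≡ 2270;  2110^3 ≡ 4688;  2110^6 ≡ 5586;  2110^9 ≡ 2519;  2110^18 ≡ 19;  2110^27 ≡ 1629;  2110^54 ≡ 1080;  2110^107 ≡ 2470;  2110^214 ≡ 4055;  2110^321 ≡ 843;  2110^642 ≡ 5611;  2110^963 ≡ 2851;  2110^1926 ≡ 2927;  2110^2889 ≡ 1.
Smallest exponent giving 1 is 2889.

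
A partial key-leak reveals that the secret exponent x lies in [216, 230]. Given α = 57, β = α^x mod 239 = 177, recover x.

Compute 57^216 mod 239 = 8, then multiply by 57 repeatedly:
  57^216=8  57^217=217  57^218=180  57^219=222  57^220=226
  57^221=215  57^222=66  57^223=177
Found 177 at exponent 223.

223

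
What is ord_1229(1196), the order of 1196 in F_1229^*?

614

The order of 1196 must divide p − 1 = 1228 = 2^2 · 307.
Divisors: 1, 2, 4, 307, 614, 1228.
Check each in increasing order: 1196^1 ≡ 1196;  1196^2 ≡ 1089;  1196^4 ≡ 1165;  1196^307 ≡ 1228;  1196^614 ≡ 1.
Smallest exponent giving 1 is 614.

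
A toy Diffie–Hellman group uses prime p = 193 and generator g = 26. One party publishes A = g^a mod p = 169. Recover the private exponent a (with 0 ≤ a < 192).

Baby-step giant-step with m = ceil(sqrt(192)) = 14.
Baby table (26^j mod 193 for j=0..13):
  0:1  1:26  2:97  3:13  4:145  5:103  6:169  7:148
  8:181  9:74  10:187  11:37  12:190  13:115
Giant step factor: 26^(-14) ≡ 128 (mod 193).
Scan 169·128^i mod 193 for i = 0, 1, …:
  i=0: 169
Match at i=0, j=6: a = 0·14 + 6 = 6.

6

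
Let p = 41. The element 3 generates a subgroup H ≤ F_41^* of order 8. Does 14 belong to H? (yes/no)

⟨3⟩ has order 8; its elements mod 41 are {1, 3, 9, 14, 27, 32, 38, 40}.
14 is in this set.

yes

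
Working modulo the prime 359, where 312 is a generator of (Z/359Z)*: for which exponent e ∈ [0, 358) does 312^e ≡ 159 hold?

55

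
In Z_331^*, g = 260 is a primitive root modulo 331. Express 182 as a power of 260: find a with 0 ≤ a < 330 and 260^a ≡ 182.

Baby-step giant-step with m = ceil(sqrt(330)) = 19.
Baby table (260^j mod 331 for j=0..18):
  0:1  1:260  2:76  3:231  4:149  5:13  6:70  7:326
  8:24  9:282  10:169  11:248  12:266  13:312  14:25  15:211
  16:245  17:148  18:84
Giant step factor: 260^(-19) ≡ 55 (mod 331).
Scan 182·55^i mod 331 for i = 0, 1, …:
  i=0: 182   i=1: 80   i=2: 97   i=3: 39
  i=4: 159   i=5: 139   i=6: 32   i=7: 105
  i=8: 148
Match at i=8, j=17: a = 8·19 + 17 = 169.

169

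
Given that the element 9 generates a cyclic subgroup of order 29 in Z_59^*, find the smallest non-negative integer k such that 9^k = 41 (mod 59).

Successive powers of 9 modulo 59:
  9^0=1  9^1=9  9^2=22  9^3=21  9^4=12  9^5=49
  9^6=28  9^7=16  9^8=26  9^9=57  9^10=41
So 9^10 ≡ 41 (mod 59), giving k = 10.

10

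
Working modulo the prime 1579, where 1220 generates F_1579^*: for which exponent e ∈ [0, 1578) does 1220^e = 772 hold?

Baby-step giant-step with m = ceil(sqrt(1578)) = 40.
Baby table (1220^j mod 1579 for j=0..39):
  0:1  1:1220  2:982  3:1158  4:1134  5:276  6:393  7:1023
  8:650  9:342  10:384  11:1096  12:1286  13:973  14:1231  15:191
  16:907  17:1240  18:118  19:271  20:609  21:850  22:1176  23:988
  24:583  25:710  26:908  27:881  28:1100  29:1429  30:164  31:1126
  32:1569  33:432  34:1233  35:1052  36:1292  37:398  38:807  39:823
Giant step factor: 1220^(-40) ≡ 369 (mod 1579).
Scan 772·369^i mod 1579 for i = 0, 1, …:
  i=0: 772   i=1: 648   i=2: 683   i=3: 966
  i=4: 1179   i=5: 826   i=6: 47   i=7: 1553
  i=8: 1459   i=9: 1511     …   i=19: 533
  i=20: 881
Match at i=20, j=27: e = 20·40 + 27 = 827.

827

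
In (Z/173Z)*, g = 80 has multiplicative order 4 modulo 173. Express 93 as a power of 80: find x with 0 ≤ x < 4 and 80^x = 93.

3

Successive powers of 80 modulo 173:
  80^0=1  80^1=80  80^2=172  80^3=93
So 80^3 ≡ 93 (mod 173), giving x = 3.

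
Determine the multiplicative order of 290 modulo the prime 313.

The order of 290 must divide p − 1 = 312 = 2^3 · 3 · 13.
Divisors: 1, 2, 3, 4, 6, 8, 12, 13, 24, 26, 39, 52, 78, 104, 156, 312.
Check each in increasing order: 290^1 ≡ 290;  290^2 ≡ 216;  290^3 ≡ 40;  290^4 ≡ 19;  290^6 ≡ 35;  290^8 ≡ 48;  290^12 ≡ 286;  290^13 ≡ 308;  290^24 ≡ 103;  290^26 ≡ 25;  290^39 ≡ 188;  290^52 ≡ 312;  290^78 ≡ 288;  290^104 ≡ 1.
Smallest exponent giving 1 is 104.

104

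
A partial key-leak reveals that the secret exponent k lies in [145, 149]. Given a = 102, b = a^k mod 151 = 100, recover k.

146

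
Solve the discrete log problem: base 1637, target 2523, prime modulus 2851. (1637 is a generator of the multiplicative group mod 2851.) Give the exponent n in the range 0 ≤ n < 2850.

Baby-step giant-step with m = ceil(sqrt(2850)) = 54.
Baby table (1637^j mod 2851 for j=0..53):
  0:1  1:1637  2:2680  3:2322  4:731  5:2078  6:443  7:1037
  8:1224  9:2286  10:1670  11:2532  12:2381  13:380  14:542  15:593
  16:1401  17:1233  18:2764  19:131  20:622  21:407  22:1976  23:1678
  24:1373  25:1013  26:1850  27:688  28:111  29:2094  30:976  31:1152
  32:1313  33:2578  34:706  35:1067  36:1867  37:7  38:55  39:1654
  40:1999  41:2266  42:291  43:250  44:1557  45:15  46:1747  47:286
  48:618  49:2412  50:2660  51:943  52:1300  53:1254
Giant step factor: 1637^(-54) ≡ 1060 (mod 2851).
Scan 2523·1060^i mod 2851 for i = 0, 1, …:
  i=0: 2523   i=1: 142   i=2: 2268   i=3: 687
  i=4: 1215   i=5: 2099   i=6: 1160   i=7: 819
  i=8: 1436   i=9: 2577     …   i=42: 717
  i=43: 1654
Match at i=43, j=39: n = 43·54 + 39 = 2361.

2361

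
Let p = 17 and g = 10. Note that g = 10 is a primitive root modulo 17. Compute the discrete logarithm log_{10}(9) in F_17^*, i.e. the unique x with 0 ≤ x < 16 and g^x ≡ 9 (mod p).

Successive powers of 10 modulo 17:
  10^0=1  10^1=10  10^2=15  10^3=14  10^4=4  10^5=6
  10^6=9
So 10^6 ≡ 9 (mod 17), giving x = 6.

6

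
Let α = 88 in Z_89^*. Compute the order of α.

The order of 88 must divide p − 1 = 88 = 2^3 · 11.
Divisors: 1, 2, 4, 8, 11, 22, 44, 88.
Check each in increasing order: 88^1 ≡ 88;  88^2 ≡ 1.
Smallest exponent giving 1 is 2.

2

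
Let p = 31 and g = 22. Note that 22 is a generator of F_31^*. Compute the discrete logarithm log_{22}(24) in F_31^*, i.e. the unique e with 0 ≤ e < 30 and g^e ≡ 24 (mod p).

Successive powers of 22 modulo 31:
  22^0=1  22^1=22  22^2=19  22^3=15  22^4=20  22^5=6
  22^6=8  22^7=21  22^8=28  22^9=27  22^10=5  22^11=17
  22^12=2  22^13=13  22^14=7  22^15=30  22^16=9  22^17=12
  22^18=16  22^19=11  22^20=25  22^21=23  22^22=10  22^23=3
  22^24=4  22^25=26  22^26=14  22^27=29  22^28=18  22^29=24
So 22^29 ≡ 24 (mod 31), giving e = 29.

29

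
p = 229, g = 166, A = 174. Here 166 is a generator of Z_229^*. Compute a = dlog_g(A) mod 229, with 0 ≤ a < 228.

Successive powers of 166 modulo 229:
  166^0=1  166^1=166  166^2=76  166^3=21  166^4=51  166^5=222
  166^6=212  166^7=155  166^8=82  166^9=101  166^10=49  166^11=119
  166^12=60  166^13=113  166^14=209  166^15=115  166^16=83  166^17=38
  166^18=125  166^19=140  166^20=111  166^21=106  166^22=192  166^23=41
  166^24=165  166^25=139  166^26=174
So 166^26 ≡ 174 (mod 229), giving a = 26.

26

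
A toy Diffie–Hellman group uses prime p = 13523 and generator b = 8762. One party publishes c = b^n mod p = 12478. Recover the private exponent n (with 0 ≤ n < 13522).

Baby-step giant-step with m = ceil(sqrt(13522)) = 117.
Baby table (8762^j mod 13523 for j=0..116):
  0:1  1:8762  2:2573  3:1785  4:7582  5:8508  6:8320  7:10870
  8:451  9:2946  10:10968  11:7178  12:11686  13:10099  14:6449  15:7044
  16:556  17:3392  18:10673  19:5281  20:9939  21:10921  22:1054  23:12462
  24:7342  25:1693  26:12858  27:1683  28:6376  29:2999  30:2049  31:8317
  32:11630  33:6255  34:11114  35:1745  36:8700  37:249  38:4535  39:5096
  40:11729  41:8221  42:8904  43:2661  44:2030  45:4115  46:3312  47:12909
  48:2286  49:2369  50:12896  51:10087  52:9489  53:3214  54:6182  55:7069
  56:3238  57:102  58:1206  59:5509  60:6271  61:2553  62:2344  63:10214
  64:13377  65:5433  66:2986  67:9850  68:1914  69:1948  70:2350  71:8694
  72:1769  73:2620  74:7909  75:6806  76:11265  77:13076  78:5056  79:12847
  80:13485  81:5119  82:10410  83:13308  84:9390  85:1248  86:8392  87:6153
  88:9908  89:9759  90:2429  91:11219  92:2191  93:8405  94:11875  95:2788
  96:5918  97:6334  98:116  99:2167  100:962  101:4215  102:517  103:13272
  104:4987  105:3281  106:11747  107:3661  108:1126  109:7745  110:3276  111:8506
  112:4319  113:5724  114:10404  115:1305  116:7475
Giant step factor: 8762^(-117) ≡ 6267 (mod 13523).
Scan 12478·6267^i mod 13523 for i = 0, 1, …:
  i=0: 12478   i=1: 9640   i=2: 6639   i=3: 9865
  i=4: 10322   i=5: 7465   i=6: 7098   i=7: 6019
  i=8: 5426   i=9: 7920     …   i=31: 5589
  i=32: 1693
Match at i=32, j=25: n = 32·117 + 25 = 3769.

3769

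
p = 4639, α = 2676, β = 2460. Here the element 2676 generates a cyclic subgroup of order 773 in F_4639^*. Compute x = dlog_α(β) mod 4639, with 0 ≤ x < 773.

148

Baby-step giant-step with m = ceil(sqrt(773)) = 28.
Baby table (2676^j mod 4639 for j=0..27):
  0:1  1:2676  2:2999  3:4493  4:3619  5:2851  6:2760  7:472
  8:1264  9:633  10:673  11:1016  12:362  13:3800  14:112  15:2816
  16:1880  17:2204  18:1735  19:3860  20:2946  21:1835  22:2398  23:1311
  24:1152  25:2456  26:3432  27:3451
Giant step factor: 2676^(-28) ≡ 1811 (mod 4639).
Scan 2460·1811^i mod 4639 for i = 0, 1, …:
  i=0: 2460   i=1: 1620   i=2: 1972   i=3: 3901
  i=4: 4153   i=5: 1264
Match at i=5, j=8: x = 5·28 + 8 = 148.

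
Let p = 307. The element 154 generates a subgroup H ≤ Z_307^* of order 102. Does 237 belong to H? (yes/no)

yes

237 ∈ ⟨154⟩ iff 237^102 ≡ 1 (mod 307), since |⟨154⟩| = 102.
237^102 mod 307 = 1.
Since 1 = 1, 237 lies in the subgroup.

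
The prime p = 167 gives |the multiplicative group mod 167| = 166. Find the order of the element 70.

166

The order of 70 must divide p − 1 = 166 = 2 · 83.
Divisors: 1, 2, 83, 166.
Check each in increasing order: 70^1 ≡ 70;  70^2 ≡ 57;  70^83 ≡ 166;  70^166 ≡ 1.
Smallest exponent giving 1 is 166.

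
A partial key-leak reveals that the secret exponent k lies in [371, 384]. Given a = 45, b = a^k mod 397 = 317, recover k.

371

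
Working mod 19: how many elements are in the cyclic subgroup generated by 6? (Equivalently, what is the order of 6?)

9

The order of 6 must divide p − 1 = 18 = 2 · 3^2.
Divisors: 1, 2, 3, 6, 9, 18.
Check each in increasing order: 6^1 ≡ 6;  6^2 ≡ 17;  6^3 ≡ 7;  6^6 ≡ 11;  6^9 ≡ 1.
Smallest exponent giving 1 is 9.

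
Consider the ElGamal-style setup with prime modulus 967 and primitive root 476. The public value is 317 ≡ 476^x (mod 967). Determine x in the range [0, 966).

250

Baby-step giant-step with m = ceil(sqrt(966)) = 32.
Baby table (476^j mod 967 for j=0..31):
  0:1  1:476  2:298  3:666  4:807  5:233  6:670  7:777
  8:458  9:433  10:137  11:423  12:212  13:344  14:321  15:10
  16:892  17:79  18:858  19:334  20:396  21:898  22:34  23:712
  24:462  25:403  26:362  27:186  28:539  29:309  30:100  31:217
Giant step factor: 476^(-32) ≡ 743 (mod 967).
Scan 317·743^i mod 967 for i = 0, 1, …:
  i=0: 317   i=1: 550   i=2: 576   i=3: 554
  i=4: 647   i=5: 122   i=6: 715   i=7: 362
Match at i=7, j=26: x = 7·32 + 26 = 250.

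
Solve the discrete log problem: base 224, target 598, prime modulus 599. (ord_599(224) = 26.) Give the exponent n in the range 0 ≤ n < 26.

Successive powers of 224 modulo 599:
  224^0=1  224^1=224  224^2=459  224^3=387  224^4=432  224^5=329
  224^6=19  224^7=63  224^8=335  224^9=165  224^10=421  224^11=261
  224^12=361  224^13=598
So 224^13 ≡ 598 (mod 599), giving n = 13.

13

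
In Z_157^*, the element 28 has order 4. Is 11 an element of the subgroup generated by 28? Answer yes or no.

⟨28⟩ has order 4; its elements mod 157 are {1, 28, 129, 156}.
11 is not in this set.

no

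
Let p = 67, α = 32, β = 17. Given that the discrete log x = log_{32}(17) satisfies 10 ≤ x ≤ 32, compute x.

26

Compute 32^10 mod 67 = 47, then multiply by 32 repeatedly:
  32^10=47  32^11=30  32^12=22  32^13=34  32^14=16
  32^15=43  32^16=36  32^17=13  32^18=14  32^19=46
  32^20=65  32^21=3  32^22=29  32^23=57  32^24=15
  32^25=11  32^26=17
Found 17 at exponent 26.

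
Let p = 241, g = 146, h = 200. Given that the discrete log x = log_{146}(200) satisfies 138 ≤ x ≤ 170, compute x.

Compute 146^138 mod 241 = 116, then multiply by 146 repeatedly:
  146^138=116  146^139=66  146^140=237  146^141=139  146^142=50
  146^143=70  146^144=98  146^145=89  146^146=221  146^147=213
  146^148=9  146^149=109  146^150=8  146^151=204  146^152=141
  146^153=101  146^154=45  146^155=63  146^156=40  146^157=56
  146^158=223  146^159=23  146^160=225  146^161=74  146^162=200
Found 200 at exponent 162.

162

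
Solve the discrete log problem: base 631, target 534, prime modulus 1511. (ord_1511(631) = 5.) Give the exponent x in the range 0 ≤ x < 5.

4

Successive powers of 631 modulo 1511:
  631^0=1  631^1=631  631^2=768  631^3=1088  631^4=534
So 631^4 ≡ 534 (mod 1511), giving x = 4.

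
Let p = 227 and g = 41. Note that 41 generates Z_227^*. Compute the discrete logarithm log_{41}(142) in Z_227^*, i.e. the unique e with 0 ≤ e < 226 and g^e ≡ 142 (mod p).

207

Baby-step giant-step with m = ceil(sqrt(226)) = 16.
Baby table (41^j mod 227 for j=0..15):
  0:1  1:41  2:92  3:140  4:65  5:168  6:78  7:20
  8:139  9:24  10:76  11:165  12:182  13:198  14:173  15:56
Giant step factor: 41^(-16) ≡ 131 (mod 227).
Scan 142·131^i mod 227 for i = 0, 1, …:
  i=0: 142   i=1: 215   i=2: 17   i=3: 184
  i=4: 42   i=5: 54   i=6: 37   i=7: 80
  i=8: 38   i=9: 211   i=10: 174   i=11: 94
  i=12: 56
Match at i=12, j=15: e = 12·16 + 15 = 207.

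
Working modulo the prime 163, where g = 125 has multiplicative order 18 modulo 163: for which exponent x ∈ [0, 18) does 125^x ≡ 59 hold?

3

Successive powers of 125 modulo 163:
  125^0=1  125^1=125  125^2=140  125^3=59
So 125^3 ≡ 59 (mod 163), giving x = 3.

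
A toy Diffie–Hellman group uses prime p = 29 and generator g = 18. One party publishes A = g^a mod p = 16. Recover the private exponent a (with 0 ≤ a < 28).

8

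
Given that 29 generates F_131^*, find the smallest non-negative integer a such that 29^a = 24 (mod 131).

55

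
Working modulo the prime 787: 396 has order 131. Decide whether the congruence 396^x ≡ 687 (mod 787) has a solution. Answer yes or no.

no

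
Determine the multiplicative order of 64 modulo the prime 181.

The order of 64 must divide p − 1 = 180 = 2^2 · 3^2 · 5.
Divisors: 1, 2, 3, 4, 5, 6, 9, 10, 12, 15, 18, 20, 30, 36, 45, 60, 90, 180.
Check each in increasing order: 64^1 ≡ 64;  64^2 ≡ 114;  64^3 ≡ 56;  64^4 ≡ 145;  64^5 ≡ 49;  64^6 ≡ 59;  64^9 ≡ 46;  64^10 ≡ 48;  64^12 ≡ 42;  64^15 ≡ 180;  64^18 ≡ 125;  64^20 ≡ 132;  64^30 ≡ 1.
Smallest exponent giving 1 is 30.

30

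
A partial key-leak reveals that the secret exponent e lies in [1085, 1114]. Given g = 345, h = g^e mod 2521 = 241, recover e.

1095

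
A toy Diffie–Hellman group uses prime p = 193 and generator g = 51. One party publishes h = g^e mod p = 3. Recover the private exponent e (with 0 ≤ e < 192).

Baby-step giant-step with m = ceil(sqrt(192)) = 14.
Baby table (51^j mod 193 for j=0..13):
  0:1  1:51  2:92  3:60  4:165  5:116  6:126  7:57
  8:12  9:33  10:139  11:141  12:50  13:41
Giant step factor: 51^(-14) ≡ 6 (mod 193).
Scan 3·6^i mod 193 for i = 0, 1, …:
  i=0: 3   i=1: 18   i=2: 108   i=3: 69
  i=4: 28   i=5: 168   i=6: 43   i=7: 65
  i=8: 4   i=9: 24   i=10: 144   i=11: 92
Match at i=11, j=2: e = 11·14 + 2 = 156.

156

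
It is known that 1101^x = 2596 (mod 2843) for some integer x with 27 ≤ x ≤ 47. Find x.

29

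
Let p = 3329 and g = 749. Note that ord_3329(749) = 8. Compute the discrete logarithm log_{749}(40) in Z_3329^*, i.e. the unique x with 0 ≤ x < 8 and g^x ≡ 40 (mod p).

3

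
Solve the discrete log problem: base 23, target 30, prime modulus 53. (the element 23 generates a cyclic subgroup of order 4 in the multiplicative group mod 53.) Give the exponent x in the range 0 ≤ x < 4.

Successive powers of 23 modulo 53:
  23^0=1  23^1=23  23^2=52  23^3=30
So 23^3 ≡ 30 (mod 53), giving x = 3.

3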